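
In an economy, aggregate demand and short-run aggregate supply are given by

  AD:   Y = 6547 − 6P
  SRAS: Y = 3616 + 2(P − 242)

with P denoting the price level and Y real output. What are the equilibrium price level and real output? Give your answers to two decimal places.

Write SRAS as Y = 3616 + 2P − 484 = 3132 + 2P.
Set AD = SRAS: 6547 − 6P = 3132 + 2P, so 3415 = 8P and P = 426.88.
Substituting into AD, Y = 6547 − 6P = 3985.75.

P = 426.88, Y = 3985.75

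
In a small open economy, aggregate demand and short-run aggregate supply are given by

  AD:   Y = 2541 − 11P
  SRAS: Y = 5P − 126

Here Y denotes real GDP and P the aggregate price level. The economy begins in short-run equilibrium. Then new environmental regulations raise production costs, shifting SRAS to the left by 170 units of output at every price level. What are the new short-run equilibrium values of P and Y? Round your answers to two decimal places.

P = 177.31, Y = 590.56

This is a negative supply shock: SRAS shifts left.
New SRAS: Y = 5P − 296.
Set AD = SRAS: 2541 − 11P = 5P − 296, so 2837 = 16P and P = 177.31.
Substituting into AD, Y = 590.56.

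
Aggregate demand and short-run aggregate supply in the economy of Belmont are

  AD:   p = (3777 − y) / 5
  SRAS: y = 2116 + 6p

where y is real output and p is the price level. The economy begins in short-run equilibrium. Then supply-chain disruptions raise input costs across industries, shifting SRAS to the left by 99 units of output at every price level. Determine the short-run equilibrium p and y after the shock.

p = 160, y = 2977

This is a negative supply shock: SRAS shifts left.
New SRAS: y = 2017 + 6p.
Set AD = SRAS: 3777 − 5p = 2017 + 6p, so 1760 = 11p and p = 160.
y = 3777 − 5·160 = 2977.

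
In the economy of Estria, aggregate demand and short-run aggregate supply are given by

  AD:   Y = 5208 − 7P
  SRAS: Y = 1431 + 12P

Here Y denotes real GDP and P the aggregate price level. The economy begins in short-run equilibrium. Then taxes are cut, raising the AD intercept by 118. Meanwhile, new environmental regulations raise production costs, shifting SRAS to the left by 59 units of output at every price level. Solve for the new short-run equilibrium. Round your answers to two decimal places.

P = 208.11, Y = 3869.26

After both shocks: AD is Y = 5326 − 7P and SRAS is Y = 1372 + 12P.
Setting them equal: 3954 = 19P, so P = 208.11.
Substituting into AD, Y = 3869.26.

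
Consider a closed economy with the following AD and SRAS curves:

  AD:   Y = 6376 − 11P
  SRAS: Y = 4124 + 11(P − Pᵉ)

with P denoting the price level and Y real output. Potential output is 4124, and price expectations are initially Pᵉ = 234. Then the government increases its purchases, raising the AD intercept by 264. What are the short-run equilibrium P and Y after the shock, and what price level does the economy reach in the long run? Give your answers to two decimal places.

Short run: P = 231.36, Y = 4095.00. Long run: P = 228.73.

AD shifts right: new AD is Y = 6640 − 11P. With Pᵉ = 234, SRAS is Y = 1550 + 11P.
Short run: 6640 − 11P = 1550 + 11P gives 5090 = 22P, so P = 231.36 and Y = 6640 − 11P = 4095.00.
Y = 4095.00 is below potential 4124; expectations adjust and SRAS shifts right until Y = 4124.
Long run: on the new AD curve, 4124 = 6640 − 11P gives P = 228.73.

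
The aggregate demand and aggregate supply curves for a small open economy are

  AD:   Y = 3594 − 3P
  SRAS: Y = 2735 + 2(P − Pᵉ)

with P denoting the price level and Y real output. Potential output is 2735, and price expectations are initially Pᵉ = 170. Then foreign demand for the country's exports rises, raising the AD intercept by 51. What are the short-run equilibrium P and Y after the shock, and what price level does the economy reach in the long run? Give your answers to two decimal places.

AD shifts right: new AD is Y = 3645 − 3P. With Pᵉ = 170, SRAS is Y = 2395 + 2P.
Short run: 3645 − 3P = 2395 + 2P gives 1250 = 5P, so P = 250.00 and Y = 3645 − 3P = 2895.00.
Y = 2895.00 is above potential 2735; expectations adjust and SRAS shifts left until Y = 2735.
Long run: on the new AD curve, 2735 = 3645 − 3P gives P = 303.33.

Short run: P = 250.00, Y = 2895.00. Long run: P = 303.33.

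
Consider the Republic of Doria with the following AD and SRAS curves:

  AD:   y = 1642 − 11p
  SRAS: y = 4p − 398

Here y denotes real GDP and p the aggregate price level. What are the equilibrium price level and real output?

p = 136, y = 146

Set AD = SRAS: 1642 − 11p = 4p − 398, so 2040 = 15p and p = 136.
Then y = 1642 − 11·136 = 146.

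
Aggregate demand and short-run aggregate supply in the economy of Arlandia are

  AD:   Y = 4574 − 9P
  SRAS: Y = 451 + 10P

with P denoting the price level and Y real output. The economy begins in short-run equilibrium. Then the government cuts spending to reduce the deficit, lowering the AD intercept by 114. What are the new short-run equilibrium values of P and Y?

This is a negative demand shock: AD shifts left.
New AD: Y = 4460 − 9P.
Set AD = SRAS: 4460 − 9P = 451 + 10P, so 4009 = 19P and P = 211.
Y = 4460 − 9·211 = 2561.

P = 211, Y = 2561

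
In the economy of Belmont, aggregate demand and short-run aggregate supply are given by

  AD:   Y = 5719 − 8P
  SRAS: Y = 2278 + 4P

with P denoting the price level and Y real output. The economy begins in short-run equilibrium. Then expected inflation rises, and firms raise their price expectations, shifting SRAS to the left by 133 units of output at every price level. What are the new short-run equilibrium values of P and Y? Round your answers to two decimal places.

This is a negative supply shock: SRAS shifts left.
New SRAS: Y = 2145 + 4P.
Set AD = SRAS: 5719 − 8P = 2145 + 4P, so 3574 = 12P and P = 297.83.
Substituting into AD, Y = 3336.33.

P = 297.83, Y = 3336.33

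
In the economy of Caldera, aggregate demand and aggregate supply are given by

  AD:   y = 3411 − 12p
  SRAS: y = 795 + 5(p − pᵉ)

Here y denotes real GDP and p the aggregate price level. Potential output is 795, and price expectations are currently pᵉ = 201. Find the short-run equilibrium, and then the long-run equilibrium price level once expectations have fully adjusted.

Short run: p = 213, y = 855. Long run: p = 218.

Short run: with pᵉ = 201, SRAS is y = 5p − 210. Setting AD = SRAS gives 3621 = 17p, so p = 213 and y = 3411 − 12·213 = 855.
Output 855 is above potential 795, so over time expected prices rise and SRAS shifts left until y returns to 795.
Long run: y = 795 on the AD curve gives 795 = 3411 − 12p, so p = 218.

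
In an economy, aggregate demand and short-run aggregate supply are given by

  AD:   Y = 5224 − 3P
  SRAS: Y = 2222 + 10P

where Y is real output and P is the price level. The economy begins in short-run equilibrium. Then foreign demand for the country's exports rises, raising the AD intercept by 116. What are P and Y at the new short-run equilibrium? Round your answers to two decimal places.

P = 239.85, Y = 4620.46

This is a positive demand shock: AD shifts right.
New AD: Y = 5340 − 3P.
Set AD = SRAS: 5340 − 3P = 2222 + 10P, so 3118 = 13P and P = 239.85.
Substituting into AD, Y = 4620.46.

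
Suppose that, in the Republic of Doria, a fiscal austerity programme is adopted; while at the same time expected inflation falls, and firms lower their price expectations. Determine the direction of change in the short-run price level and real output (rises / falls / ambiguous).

Price level: falls; output: ambiguous

The first event is a negative demand shock: AD shifts left, which by itself pushes P down and Y down.
The second is a favourable supply shock: SRAS shifts right, which by itself pushes P down and Y up.
Both shocks push P down, so P falls. The two shocks push Y in opposite directions, so the effect on Y is ambiguous.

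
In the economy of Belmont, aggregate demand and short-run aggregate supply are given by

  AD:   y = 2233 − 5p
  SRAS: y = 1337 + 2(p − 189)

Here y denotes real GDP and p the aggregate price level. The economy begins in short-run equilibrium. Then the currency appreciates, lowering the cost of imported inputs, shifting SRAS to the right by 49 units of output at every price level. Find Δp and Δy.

This is a positive supply shock: SRAS shifts right.
New SRAS: y = 1008 + 2p.
Set AD = SRAS: 2233 − 5p = 1008 + 2p, so 1225 = 7p and p = 175.
y = 2233 − 5·175 = 1358.
Initially p = 182, y = 1323, so Δp = -7 and Δy = +35.

Δp = -7, Δy = +35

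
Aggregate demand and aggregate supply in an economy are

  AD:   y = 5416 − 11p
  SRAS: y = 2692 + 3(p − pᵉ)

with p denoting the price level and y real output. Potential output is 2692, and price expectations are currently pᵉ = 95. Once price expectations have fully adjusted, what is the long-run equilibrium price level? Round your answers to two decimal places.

Short run: with pᵉ = 95, SRAS is y = 2407 + 3p. Setting AD = SRAS gives 3009 = 14p, so p = 214.93 and y = 5416 − 11p = 3051.79.
Output 3051.79 is above potential 2692, so over time expected prices rise and SRAS shifts left until y returns to 2692.
Long run: y = 2692 on the AD curve gives 2692 = 5416 − 11p, so p = 247.64.

Long-run p = 247.64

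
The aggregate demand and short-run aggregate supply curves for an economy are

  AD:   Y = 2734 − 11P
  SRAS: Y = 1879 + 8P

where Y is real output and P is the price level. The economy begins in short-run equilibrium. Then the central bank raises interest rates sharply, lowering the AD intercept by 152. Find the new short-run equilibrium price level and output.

This is a negative demand shock: AD shifts left.
New AD: Y = 2582 − 11P.
Set AD = SRAS: 2582 − 11P = 1879 + 8P, so 703 = 19P and P = 37.
Y = 2582 − 11·37 = 2175.

P = 37, Y = 2175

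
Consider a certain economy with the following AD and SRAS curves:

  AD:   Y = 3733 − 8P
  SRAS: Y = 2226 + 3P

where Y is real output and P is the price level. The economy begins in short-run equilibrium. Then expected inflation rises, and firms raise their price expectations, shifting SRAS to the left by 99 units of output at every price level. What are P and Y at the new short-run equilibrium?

P = 146, Y = 2565

This is a negative supply shock: SRAS shifts left.
New SRAS: Y = 2127 + 3P.
Set AD = SRAS: 3733 − 8P = 2127 + 3P, so 1606 = 11P and P = 146.
Y = 3733 − 8·146 = 2565.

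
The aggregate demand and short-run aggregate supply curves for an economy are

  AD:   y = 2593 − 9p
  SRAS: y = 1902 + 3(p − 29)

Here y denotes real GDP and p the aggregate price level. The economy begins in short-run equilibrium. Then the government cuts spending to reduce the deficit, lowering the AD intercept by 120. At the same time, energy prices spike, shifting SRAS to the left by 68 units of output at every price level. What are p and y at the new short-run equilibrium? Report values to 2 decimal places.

After both shocks: AD is y = 2473 − 9p and SRAS is y = 1747 + 3p.
Setting them equal: 726 = 12p, so p = 60.50.
Substituting into AD, y = 1928.50.

p = 60.50, y = 1928.50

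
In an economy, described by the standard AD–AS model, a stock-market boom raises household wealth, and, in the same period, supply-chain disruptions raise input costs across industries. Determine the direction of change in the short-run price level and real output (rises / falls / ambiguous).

The first event is a positive demand shock: AD shifts right, which by itself pushes P up and Y up.
The second is an adverse supply shock: SRAS shifts left, which by itself pushes P up and Y down.
Both shocks push P up, so P rises. The two shocks push Y in opposite directions, so the effect on Y is ambiguous.

Price level: rises; output: ambiguous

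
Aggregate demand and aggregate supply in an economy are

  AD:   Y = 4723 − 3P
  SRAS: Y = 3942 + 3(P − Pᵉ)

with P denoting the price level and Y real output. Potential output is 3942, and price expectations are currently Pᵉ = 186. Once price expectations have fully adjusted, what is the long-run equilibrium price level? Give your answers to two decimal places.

Short run: with Pᵉ = 186, SRAS is Y = 3384 + 3P. Setting AD = SRAS gives 1339 = 6P, so P = 223.17 and Y = 4723 − 3P = 4053.50.
Output 4053.50 is above potential 3942, so over time expected prices rise and SRAS shifts left until Y returns to 3942.
Long run: Y = 3942 on the AD curve gives 3942 = 4723 − 3P, so P = 260.33.

Long-run P = 260.33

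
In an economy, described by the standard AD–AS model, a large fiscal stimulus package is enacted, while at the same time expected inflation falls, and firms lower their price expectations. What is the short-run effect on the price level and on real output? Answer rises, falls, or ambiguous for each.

The first event is a positive demand shock: AD shifts right, which by itself pushes P up and Y up.
The second is a favourable supply shock: SRAS shifts right, which by itself pushes P down and Y up.
The two shocks push P in opposite directions, so the effect on P is ambiguous. Both shocks push Y up, so Y rises.

Price level: ambiguous; output: rises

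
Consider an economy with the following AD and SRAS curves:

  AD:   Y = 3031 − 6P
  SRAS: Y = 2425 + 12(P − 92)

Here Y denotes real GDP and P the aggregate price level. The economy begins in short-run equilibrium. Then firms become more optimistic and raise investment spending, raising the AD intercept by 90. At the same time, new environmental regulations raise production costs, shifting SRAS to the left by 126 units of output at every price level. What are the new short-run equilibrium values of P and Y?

After both shocks: AD is Y = 3121 − 6P and SRAS is Y = 1195 + 12P.
Setting them equal: 1926 = 18P, so P = 107.
Y = 3121 − 6·107 = 2479.

P = 107, Y = 2479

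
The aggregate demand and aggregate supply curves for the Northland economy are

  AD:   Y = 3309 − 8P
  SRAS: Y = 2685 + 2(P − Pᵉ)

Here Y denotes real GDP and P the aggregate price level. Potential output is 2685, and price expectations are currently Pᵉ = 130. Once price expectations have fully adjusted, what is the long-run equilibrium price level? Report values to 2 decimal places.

Short run: with Pᵉ = 130, SRAS is Y = 2425 + 2P. Setting AD = SRAS gives 884 = 10P, so P = 88.40 and Y = 3309 − 8P = 2601.80.
Output 2601.80 is below potential 2685, so over time expected prices fall and SRAS shifts right until Y returns to 2685.
Long run: Y = 2685 on the AD curve gives 2685 = 3309 − 8P, so P = 78.00.

Long-run P = 78.00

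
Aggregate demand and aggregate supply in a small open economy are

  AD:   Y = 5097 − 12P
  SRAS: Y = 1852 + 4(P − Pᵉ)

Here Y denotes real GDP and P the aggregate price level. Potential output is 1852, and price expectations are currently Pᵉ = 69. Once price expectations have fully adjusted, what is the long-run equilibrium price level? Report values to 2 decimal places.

Short run: with Pᵉ = 69, SRAS is Y = 1576 + 4P. Setting AD = SRAS gives 3521 = 16P, so P = 220.06 and Y = 5097 − 12P = 2456.25.
Output 2456.25 is above potential 1852, so over time expected prices rise and SRAS shifts left until Y returns to 1852.
Long run: Y = 1852 on the AD curve gives 1852 = 5097 − 12P, so P = 270.42.

Long-run P = 270.42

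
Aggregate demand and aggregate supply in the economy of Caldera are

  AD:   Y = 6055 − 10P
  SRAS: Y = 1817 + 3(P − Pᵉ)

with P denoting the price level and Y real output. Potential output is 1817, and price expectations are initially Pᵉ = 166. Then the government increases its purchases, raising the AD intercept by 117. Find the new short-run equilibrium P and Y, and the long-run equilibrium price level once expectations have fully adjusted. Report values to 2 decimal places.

AD shifts right: new AD is Y = 6172 − 10P. With Pᵉ = 166, SRAS is Y = 1319 + 3P.
Short run: 6172 − 10P = 1319 + 3P gives 4853 = 13P, so P = 373.31 and Y = 6172 − 10P = 2438.92.
Y = 2438.92 is above potential 1817; expectations adjust and SRAS shifts left until Y = 1817.
Long run: on the new AD curve, 1817 = 6172 − 10P gives P = 435.50.

Short run: P = 373.31, Y = 2438.92. Long run: P = 435.50.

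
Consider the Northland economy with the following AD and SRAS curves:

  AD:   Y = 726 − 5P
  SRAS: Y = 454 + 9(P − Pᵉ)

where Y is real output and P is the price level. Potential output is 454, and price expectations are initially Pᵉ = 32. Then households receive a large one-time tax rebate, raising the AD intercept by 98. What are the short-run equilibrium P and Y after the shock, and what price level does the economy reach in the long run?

AD shifts right: new AD is Y = 824 − 5P. With Pᵉ = 32, SRAS is Y = 166 + 9P.
Short run: 824 − 5P = 166 + 9P gives 658 = 14P, so P = 47 and Y = 824 − 5·47 = 589.
Y = 589 is above potential 454; expectations adjust and SRAS shifts left until Y = 454.
Long run: on the new AD curve, 454 = 824 − 5P gives P = 74.

Short run: P = 47, Y = 589. Long run: P = 74.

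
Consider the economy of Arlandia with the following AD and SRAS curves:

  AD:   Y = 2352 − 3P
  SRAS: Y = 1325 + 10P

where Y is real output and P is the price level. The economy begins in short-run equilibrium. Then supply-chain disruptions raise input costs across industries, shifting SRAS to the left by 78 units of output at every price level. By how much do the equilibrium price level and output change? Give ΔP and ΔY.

ΔP = +6, ΔY = -18

This is a negative supply shock: SRAS shifts left.
New SRAS: Y = 1247 + 10P.
Set AD = SRAS: 2352 − 3P = 1247 + 10P, so 1105 = 13P and P = 85.
Y = 2352 − 3·85 = 2097.
Initially P = 79, Y = 2115, so ΔP = +6 and ΔY = -18.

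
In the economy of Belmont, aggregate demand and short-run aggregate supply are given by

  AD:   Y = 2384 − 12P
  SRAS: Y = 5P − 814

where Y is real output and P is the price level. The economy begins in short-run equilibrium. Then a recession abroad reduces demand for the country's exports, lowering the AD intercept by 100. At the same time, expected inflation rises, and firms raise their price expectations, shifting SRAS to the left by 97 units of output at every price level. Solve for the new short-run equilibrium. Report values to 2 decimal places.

P = 187.94, Y = 28.71

After both shocks: AD is Y = 2284 − 12P and SRAS is Y = 5P − 911.
Setting them equal: 3195 = 17P, so P = 187.94.
Substituting into AD, Y = 28.71.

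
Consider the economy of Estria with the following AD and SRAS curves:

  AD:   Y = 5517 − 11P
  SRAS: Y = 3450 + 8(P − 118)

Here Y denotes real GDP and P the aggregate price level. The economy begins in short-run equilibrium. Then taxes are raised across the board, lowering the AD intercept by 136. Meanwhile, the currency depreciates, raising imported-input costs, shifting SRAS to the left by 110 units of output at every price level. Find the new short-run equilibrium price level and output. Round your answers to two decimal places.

P = 157.11, Y = 3652.84

After both shocks: AD is Y = 5381 − 11P and SRAS is Y = 2396 + 8P.
Setting them equal: 2985 = 19P, so P = 157.11.
Substituting into AD, Y = 3652.84.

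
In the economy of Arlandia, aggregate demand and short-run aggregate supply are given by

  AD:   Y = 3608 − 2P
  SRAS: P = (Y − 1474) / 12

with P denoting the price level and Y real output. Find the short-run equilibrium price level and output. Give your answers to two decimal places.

Rearrange SRAS to Y = 1474 + 12P.
Set AD = SRAS: 3608 − 2P = 1474 + 12P, so 2134 = 14P and P = 152.43.
Substituting into AD, Y = 3608 − 2P = 3303.14.

P = 152.43, Y = 3303.14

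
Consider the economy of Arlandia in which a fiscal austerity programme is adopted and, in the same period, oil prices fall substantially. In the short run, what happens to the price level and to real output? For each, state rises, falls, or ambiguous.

Price level: falls; output: ambiguous

The first event is a negative demand shock: AD shifts left, which by itself pushes P down and Y down.
The second is a favourable supply shock: SRAS shifts right, which by itself pushes P down and Y up.
Both shocks push P down, so P falls. The two shocks push Y in opposite directions, so the effect on Y is ambiguous.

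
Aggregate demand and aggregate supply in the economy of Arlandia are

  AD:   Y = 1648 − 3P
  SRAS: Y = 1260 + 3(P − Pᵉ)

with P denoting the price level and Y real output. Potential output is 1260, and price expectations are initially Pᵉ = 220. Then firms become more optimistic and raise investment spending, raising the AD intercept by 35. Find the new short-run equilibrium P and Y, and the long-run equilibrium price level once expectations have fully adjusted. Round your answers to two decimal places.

AD shifts right: new AD is Y = 1683 − 3P. With Pᵉ = 220, SRAS is Y = 600 + 3P.
Short run: 1683 − 3P = 600 + 3P gives 1083 = 6P, so P = 180.50 and Y = 1683 − 3P = 1141.50.
Y = 1141.50 is below potential 1260; expectations adjust and SRAS shifts right until Y = 1260.
Long run: on the new AD curve, 1260 = 1683 − 3P gives P = 141.00.

Short run: P = 180.50, Y = 1141.50. Long run: P = 141.00.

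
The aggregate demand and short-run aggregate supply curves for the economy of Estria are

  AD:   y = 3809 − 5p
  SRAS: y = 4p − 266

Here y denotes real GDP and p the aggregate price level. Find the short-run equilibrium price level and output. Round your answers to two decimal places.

Set AD = SRAS: 3809 − 5p = 4p − 266, so 4075 = 9p and p = 452.78.
Substituting into AD, y = 3809 − 5p = 1545.11.

p = 452.78, y = 1545.11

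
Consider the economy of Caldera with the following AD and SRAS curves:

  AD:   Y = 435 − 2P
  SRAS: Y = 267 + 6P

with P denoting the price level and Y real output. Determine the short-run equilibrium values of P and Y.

Set AD = SRAS: 435 − 2P = 267 + 6P, so 168 = 8P and P = 21.
Then Y = 435 − 2·21 = 393.

P = 21, Y = 393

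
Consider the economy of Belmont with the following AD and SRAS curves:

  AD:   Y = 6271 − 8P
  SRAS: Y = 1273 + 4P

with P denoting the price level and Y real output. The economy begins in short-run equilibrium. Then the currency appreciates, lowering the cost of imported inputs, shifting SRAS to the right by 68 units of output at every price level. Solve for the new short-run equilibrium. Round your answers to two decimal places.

This is a positive supply shock: SRAS shifts right.
New SRAS: Y = 1341 + 4P.
Set AD = SRAS: 6271 − 8P = 1341 + 4P, so 4930 = 12P and P = 410.83.
Substituting into AD, Y = 2984.33.

P = 410.83, Y = 2984.33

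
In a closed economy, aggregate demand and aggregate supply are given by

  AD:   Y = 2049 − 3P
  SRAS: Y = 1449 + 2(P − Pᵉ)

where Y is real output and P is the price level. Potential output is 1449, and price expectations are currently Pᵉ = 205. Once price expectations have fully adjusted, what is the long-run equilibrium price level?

Short run: with Pᵉ = 205, SRAS is Y = 1039 + 2P. Setting AD = SRAS gives 1010 = 5P, so P = 202 and Y = 2049 − 3·202 = 1443.
Output 1443 is below potential 1449, so over time expected prices fall and SRAS shifts right until Y returns to 1449.
Long run: Y = 1449 on the AD curve gives 1449 = 2049 − 3P, so P = 200.

Long-run P = 200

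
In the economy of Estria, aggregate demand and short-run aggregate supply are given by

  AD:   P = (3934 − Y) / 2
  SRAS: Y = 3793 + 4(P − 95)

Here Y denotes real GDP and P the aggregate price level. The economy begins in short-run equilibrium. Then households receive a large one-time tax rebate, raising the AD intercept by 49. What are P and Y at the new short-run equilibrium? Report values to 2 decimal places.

P = 95.00, Y = 3793.00

This is a positive demand shock: AD shifts right.
New AD: Y = 3983 − 2P.
SRAS can be written Y = 3413 + 4P.
Set AD = SRAS: 3983 − 2P = 3413 + 4P, so 570 = 6P and P = 95.00.
Substituting into AD, Y = 3793.00.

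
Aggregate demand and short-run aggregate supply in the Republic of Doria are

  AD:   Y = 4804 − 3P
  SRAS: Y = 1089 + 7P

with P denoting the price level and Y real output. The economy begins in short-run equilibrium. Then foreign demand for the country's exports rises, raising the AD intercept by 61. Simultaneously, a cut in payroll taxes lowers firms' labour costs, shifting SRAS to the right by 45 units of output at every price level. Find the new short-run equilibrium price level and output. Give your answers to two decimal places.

After both shocks: AD is Y = 4865 − 3P and SRAS is Y = 1134 + 7P.
Setting them equal: 3731 = 10P, so P = 373.10.
Substituting into AD, Y = 3745.70.

P = 373.10, Y = 3745.70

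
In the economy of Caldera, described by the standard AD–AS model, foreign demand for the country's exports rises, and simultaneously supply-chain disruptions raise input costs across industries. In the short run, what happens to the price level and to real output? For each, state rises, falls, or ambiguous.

Price level: rises; output: ambiguous

The first event is a positive demand shock: AD shifts right, which by itself pushes P up and Y up.
The second is an adverse supply shock: SRAS shifts left, which by itself pushes P up and Y down.
Both shocks push P up, so P rises. The two shocks push Y in opposite directions, so the effect on Y is ambiguous.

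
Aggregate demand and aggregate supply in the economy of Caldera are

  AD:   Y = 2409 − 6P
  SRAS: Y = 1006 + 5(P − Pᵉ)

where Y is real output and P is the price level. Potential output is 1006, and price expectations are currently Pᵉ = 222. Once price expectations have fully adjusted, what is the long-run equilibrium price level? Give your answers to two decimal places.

Long-run P = 233.83

Short run: with Pᵉ = 222, SRAS is Y = 5P − 104. Setting AD = SRAS gives 2513 = 11P, so P = 228.45 and Y = 2409 − 6P = 1038.27.
Output 1038.27 is above potential 1006, so over time expected prices rise and SRAS shifts left until Y returns to 1006.
Long run: Y = 1006 on the AD curve gives 1006 = 2409 − 6P, so P = 233.83.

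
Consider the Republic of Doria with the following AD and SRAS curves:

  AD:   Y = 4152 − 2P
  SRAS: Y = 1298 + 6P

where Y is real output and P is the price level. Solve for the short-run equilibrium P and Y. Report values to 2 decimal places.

Set AD = SRAS: 4152 − 2P = 1298 + 6P, so 2854 = 8P and P = 356.75.
Substituting into AD, Y = 4152 − 2P = 3438.50.

P = 356.75, Y = 3438.50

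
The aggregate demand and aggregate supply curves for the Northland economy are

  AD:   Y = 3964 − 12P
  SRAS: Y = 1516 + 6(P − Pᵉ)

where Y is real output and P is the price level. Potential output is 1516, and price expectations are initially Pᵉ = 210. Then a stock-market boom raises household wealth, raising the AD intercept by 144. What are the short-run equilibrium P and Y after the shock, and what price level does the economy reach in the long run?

Short run: P = 214, Y = 1540. Long run: P = 216.

AD shifts right: new AD is Y = 4108 − 12P. With Pᵉ = 210, SRAS is Y = 256 + 6P.
Short run: 4108 − 12P = 256 + 6P gives 3852 = 18P, so P = 214 and Y = 4108 − 12·214 = 1540.
Y = 1540 is above potential 1516; expectations adjust and SRAS shifts left until Y = 1516.
Long run: on the new AD curve, 1516 = 4108 − 12P gives P = 216.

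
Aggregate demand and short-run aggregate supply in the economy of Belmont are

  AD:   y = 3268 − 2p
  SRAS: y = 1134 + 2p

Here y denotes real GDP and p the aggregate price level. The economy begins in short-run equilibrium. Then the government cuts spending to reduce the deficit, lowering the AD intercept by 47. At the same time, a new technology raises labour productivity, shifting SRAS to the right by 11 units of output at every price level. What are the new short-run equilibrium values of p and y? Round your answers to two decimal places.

p = 519.00, y = 2183.00

After both shocks: AD is y = 3221 − 2p and SRAS is y = 1145 + 2p.
Setting them equal: 2076 = 4p, so p = 519.00.
Substituting into AD, y = 2183.00.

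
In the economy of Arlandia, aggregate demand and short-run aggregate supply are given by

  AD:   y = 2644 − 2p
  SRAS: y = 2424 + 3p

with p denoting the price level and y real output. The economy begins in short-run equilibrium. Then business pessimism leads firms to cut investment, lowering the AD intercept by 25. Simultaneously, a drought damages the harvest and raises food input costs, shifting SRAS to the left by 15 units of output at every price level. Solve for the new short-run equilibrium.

After both shocks: AD is y = 2619 − 2p and SRAS is y = 2409 + 3p.
Setting them equal: 210 = 5p, so p = 42.
y = 2619 − 2·42 = 2535.

p = 42, y = 2535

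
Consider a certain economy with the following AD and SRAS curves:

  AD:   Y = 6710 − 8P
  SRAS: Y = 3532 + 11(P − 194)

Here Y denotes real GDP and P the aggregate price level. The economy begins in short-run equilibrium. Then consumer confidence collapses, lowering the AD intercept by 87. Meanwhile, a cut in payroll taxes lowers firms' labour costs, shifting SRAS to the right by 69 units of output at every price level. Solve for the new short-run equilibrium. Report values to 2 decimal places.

After both shocks: AD is Y = 6623 − 8P and SRAS is Y = 1467 + 11P.
Setting them equal: 5156 = 19P, so P = 271.37.
Substituting into AD, Y = 4452.05.

P = 271.37, Y = 4452.05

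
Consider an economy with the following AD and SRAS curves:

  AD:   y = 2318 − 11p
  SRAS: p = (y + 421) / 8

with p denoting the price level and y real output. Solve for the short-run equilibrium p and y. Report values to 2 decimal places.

Rearrange SRAS to y = 8p − 421.
Set AD = SRAS: 2318 − 11p = 8p − 421, so 2739 = 19p and p = 144.16.
Substituting into AD, y = 2318 − 11p = 732.26.

p = 144.16, y = 732.26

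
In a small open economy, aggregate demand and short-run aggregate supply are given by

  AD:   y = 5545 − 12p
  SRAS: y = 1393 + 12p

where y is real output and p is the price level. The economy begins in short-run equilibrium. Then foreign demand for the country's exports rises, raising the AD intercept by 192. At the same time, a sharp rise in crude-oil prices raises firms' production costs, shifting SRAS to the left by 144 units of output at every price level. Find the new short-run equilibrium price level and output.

p = 187, y = 3493

After both shocks: AD is y = 5737 − 12p and SRAS is y = 1249 + 12p.
Setting them equal: 4488 = 24p, so p = 187.
y = 5737 − 12·187 = 3493.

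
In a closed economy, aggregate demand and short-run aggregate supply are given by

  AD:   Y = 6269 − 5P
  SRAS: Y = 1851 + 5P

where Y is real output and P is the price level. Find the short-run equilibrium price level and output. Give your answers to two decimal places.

P = 441.80, Y = 4060.00

Set AD = SRAS: 6269 − 5P = 1851 + 5P, so 4418 = 10P and P = 441.80.
Substituting into AD, Y = 6269 − 5P = 4060.00.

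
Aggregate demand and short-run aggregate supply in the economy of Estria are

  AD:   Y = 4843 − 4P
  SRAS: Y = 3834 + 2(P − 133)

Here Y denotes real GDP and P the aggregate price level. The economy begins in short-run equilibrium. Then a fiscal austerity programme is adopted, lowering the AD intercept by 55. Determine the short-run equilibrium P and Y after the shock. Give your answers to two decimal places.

P = 203.33, Y = 3974.67

This is a negative demand shock: AD shifts left.
New AD: Y = 4788 − 4P.
SRAS can be written Y = 3568 + 2P.
Set AD = SRAS: 4788 − 4P = 3568 + 2P, so 1220 = 6P and P = 203.33.
Substituting into AD, Y = 3974.67.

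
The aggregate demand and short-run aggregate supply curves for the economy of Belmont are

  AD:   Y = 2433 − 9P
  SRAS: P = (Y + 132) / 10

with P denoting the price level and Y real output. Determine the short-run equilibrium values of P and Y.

Rearrange SRAS to Y = 10P − 132.
Set AD = SRAS: 2433 − 9P = 10P − 132, so 2565 = 19P and P = 135.
Then Y = 2433 − 9·135 = 1218.

P = 135, Y = 1218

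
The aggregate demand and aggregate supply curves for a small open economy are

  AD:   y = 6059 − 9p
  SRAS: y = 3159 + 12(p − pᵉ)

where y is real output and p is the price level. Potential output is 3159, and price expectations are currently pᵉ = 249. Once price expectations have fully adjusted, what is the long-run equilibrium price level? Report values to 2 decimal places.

Long-run p = 322.22

Short run: with pᵉ = 249, SRAS is y = 171 + 12p. Setting AD = SRAS gives 5888 = 21p, so p = 280.38 and y = 6059 − 9p = 3535.57.
Output 3535.57 is above potential 3159, so over time expected prices rise and SRAS shifts left until y returns to 3159.
Long run: y = 3159 on the AD curve gives 3159 = 6059 − 9p, so p = 322.22.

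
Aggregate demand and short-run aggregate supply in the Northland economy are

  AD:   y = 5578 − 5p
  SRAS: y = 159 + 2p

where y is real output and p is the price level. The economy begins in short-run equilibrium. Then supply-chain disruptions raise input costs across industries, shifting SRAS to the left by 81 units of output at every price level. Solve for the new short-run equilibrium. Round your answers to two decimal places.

p = 785.71, y = 1649.43

This is a negative supply shock: SRAS shifts left.
New SRAS: y = 78 + 2p.
Set AD = SRAS: 5578 − 5p = 78 + 2p, so 5500 = 7p and p = 785.71.
Substituting into AD, y = 1649.43.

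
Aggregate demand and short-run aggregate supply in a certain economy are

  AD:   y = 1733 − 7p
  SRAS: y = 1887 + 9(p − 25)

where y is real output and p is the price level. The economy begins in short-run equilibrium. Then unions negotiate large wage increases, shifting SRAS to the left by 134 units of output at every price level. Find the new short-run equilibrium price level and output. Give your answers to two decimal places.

p = 12.81, y = 1643.31

This is a negative supply shock: SRAS shifts left.
New SRAS: y = 1528 + 9p.
Set AD = SRAS: 1733 − 7p = 1528 + 9p, so 205 = 16p and p = 12.81.
Substituting into AD, y = 1643.31.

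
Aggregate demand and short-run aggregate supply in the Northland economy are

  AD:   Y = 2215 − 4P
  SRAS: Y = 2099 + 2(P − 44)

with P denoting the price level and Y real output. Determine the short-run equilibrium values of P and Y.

Write SRAS as Y = 2099 + 2P − 88 = 2011 + 2P.
Set AD = SRAS: 2215 − 4P = 2011 + 2P, so 204 = 6P and P = 34.
Then Y = 2215 − 4·34 = 2079.

P = 34, Y = 2079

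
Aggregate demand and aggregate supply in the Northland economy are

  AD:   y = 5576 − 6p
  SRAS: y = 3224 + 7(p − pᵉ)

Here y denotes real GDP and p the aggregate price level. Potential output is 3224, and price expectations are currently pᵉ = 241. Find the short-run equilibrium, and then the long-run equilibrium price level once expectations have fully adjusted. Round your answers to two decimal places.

Short run: with pᵉ = 241, SRAS is y = 1537 + 7p. Setting AD = SRAS gives 4039 = 13p, so p = 310.69 and y = 5576 − 6p = 3711.85.
Output 3711.85 is above potential 3224, so over time expected prices rise and SRAS shifts left until y returns to 3224.
Long run: y = 3224 on the AD curve gives 3224 = 5576 − 6p, so p = 392.00.

Short run: p = 310.69, y = 3711.85. Long run: p = 392.00.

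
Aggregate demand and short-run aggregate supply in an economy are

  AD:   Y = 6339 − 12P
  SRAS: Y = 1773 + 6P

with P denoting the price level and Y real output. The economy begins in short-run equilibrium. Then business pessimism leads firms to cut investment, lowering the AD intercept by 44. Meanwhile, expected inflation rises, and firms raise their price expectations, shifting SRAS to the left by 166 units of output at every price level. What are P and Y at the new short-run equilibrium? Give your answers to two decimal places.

P = 260.44, Y = 3169.67

After both shocks: AD is Y = 6295 − 12P and SRAS is Y = 1607 + 6P.
Setting them equal: 4688 = 18P, so P = 260.44.
Substituting into AD, Y = 3169.67.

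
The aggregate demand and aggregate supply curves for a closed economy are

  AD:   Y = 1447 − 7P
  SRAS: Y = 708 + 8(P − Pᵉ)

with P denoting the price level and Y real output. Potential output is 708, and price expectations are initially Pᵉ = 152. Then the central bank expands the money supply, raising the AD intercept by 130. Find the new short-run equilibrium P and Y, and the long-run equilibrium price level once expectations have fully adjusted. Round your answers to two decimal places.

AD shifts right: new AD is Y = 1577 − 7P. With Pᵉ = 152, SRAS is Y = 8P − 508.
Short run: 1577 − 7P = 8P − 508 gives 2085 = 15P, so P = 139.00 and Y = 1577 − 7P = 604.00.
Y = 604.00 is below potential 708; expectations adjust and SRAS shifts right until Y = 708.
Long run: on the new AD curve, 708 = 1577 − 7P gives P = 124.14.

Short run: P = 139.00, Y = 604.00. Long run: P = 124.14.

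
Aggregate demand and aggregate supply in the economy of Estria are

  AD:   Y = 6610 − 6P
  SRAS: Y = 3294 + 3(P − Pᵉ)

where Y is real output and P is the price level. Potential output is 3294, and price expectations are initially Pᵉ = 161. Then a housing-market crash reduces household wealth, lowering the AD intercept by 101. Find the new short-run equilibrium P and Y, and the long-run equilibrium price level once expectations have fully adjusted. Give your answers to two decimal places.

Short run: P = 410.89, Y = 4043.67. Long run: P = 535.83.

AD shifts left: new AD is Y = 6509 − 6P. With Pᵉ = 161, SRAS is Y = 2811 + 3P.
Short run: 6509 − 6P = 2811 + 3P gives 3698 = 9P, so P = 410.89 and Y = 6509 − 6P = 4043.67.
Y = 4043.67 is above potential 3294; expectations adjust and SRAS shifts left until Y = 3294.
Long run: on the new AD curve, 3294 = 6509 − 6P gives P = 535.83.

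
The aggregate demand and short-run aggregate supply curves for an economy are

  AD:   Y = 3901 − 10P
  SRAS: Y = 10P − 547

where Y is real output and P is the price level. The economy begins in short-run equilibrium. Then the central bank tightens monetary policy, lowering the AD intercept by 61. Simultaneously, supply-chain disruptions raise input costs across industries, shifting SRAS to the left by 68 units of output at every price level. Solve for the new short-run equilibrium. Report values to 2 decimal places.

After both shocks: AD is Y = 3840 − 10P and SRAS is Y = 10P − 615.
Setting them equal: 4455 = 20P, so P = 222.75.
Substituting into AD, Y = 1612.50.

P = 222.75, Y = 1612.50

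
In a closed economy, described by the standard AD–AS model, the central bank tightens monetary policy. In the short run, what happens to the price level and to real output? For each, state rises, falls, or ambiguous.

Price level: falls; output: falls

This is a negative demand shock: AD shifts left.
Moving along the upward-sloping SRAS curve, P falls and Y falls.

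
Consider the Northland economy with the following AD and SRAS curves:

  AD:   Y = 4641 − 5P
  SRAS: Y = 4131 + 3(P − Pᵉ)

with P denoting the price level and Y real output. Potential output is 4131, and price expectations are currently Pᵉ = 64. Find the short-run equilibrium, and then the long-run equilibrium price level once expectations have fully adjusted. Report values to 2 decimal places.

Short run: with Pᵉ = 64, SRAS is Y = 3939 + 3P. Setting AD = SRAS gives 702 = 8P, so P = 87.75 and Y = 4641 − 5P = 4202.25.
Output 4202.25 is above potential 4131, so over time expected prices rise and SRAS shifts left until Y returns to 4131.
Long run: Y = 4131 on the AD curve gives 4131 = 4641 − 5P, so P = 102.00.

Short run: P = 87.75, Y = 4202.25. Long run: P = 102.00.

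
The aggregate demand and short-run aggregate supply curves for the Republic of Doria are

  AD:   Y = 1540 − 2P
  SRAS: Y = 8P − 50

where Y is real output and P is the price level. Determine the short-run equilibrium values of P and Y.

P = 159, Y = 1222

Set AD = SRAS: 1540 − 2P = 8P − 50, so 1590 = 10P and P = 159.
Then Y = 1540 − 2·159 = 1222.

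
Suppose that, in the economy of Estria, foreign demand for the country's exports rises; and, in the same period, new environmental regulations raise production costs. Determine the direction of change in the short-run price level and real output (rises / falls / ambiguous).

Price level: rises; output: ambiguous

The first event is a positive demand shock: AD shifts right, which by itself pushes P up and Y up.
The second is an adverse supply shock: SRAS shifts left, which by itself pushes P up and Y down.
Both shocks push P up, so P rises. The two shocks push Y in opposite directions, so the effect on Y is ambiguous.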